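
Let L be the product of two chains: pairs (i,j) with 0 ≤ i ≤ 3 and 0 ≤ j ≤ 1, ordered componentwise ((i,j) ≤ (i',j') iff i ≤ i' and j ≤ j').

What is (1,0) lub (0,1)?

(1,1)

Common upper bounds of {(1,0), (0,1)}: (1,1), (2,1), (3,1).
The least among these is (1,1).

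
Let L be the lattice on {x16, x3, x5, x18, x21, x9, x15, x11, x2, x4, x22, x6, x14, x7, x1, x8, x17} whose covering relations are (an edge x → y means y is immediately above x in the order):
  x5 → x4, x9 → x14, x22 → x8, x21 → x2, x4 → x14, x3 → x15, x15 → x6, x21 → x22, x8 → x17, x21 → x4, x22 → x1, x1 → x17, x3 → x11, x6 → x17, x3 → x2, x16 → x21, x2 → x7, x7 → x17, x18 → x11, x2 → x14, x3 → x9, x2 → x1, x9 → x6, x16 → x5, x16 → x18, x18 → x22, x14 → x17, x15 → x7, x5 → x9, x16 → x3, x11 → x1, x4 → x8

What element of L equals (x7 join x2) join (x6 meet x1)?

x7 ∨ x2 = x7
x6 ∧ x1 = x3
x7 ∨ x3 = x7

x7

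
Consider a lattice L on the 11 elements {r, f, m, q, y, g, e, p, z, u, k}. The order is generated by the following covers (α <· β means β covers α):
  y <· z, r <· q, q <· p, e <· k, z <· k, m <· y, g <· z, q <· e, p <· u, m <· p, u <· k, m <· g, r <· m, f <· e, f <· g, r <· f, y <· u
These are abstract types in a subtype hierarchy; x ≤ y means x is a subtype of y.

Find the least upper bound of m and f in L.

g

Common upper bounds of {m, f}: g, k, z.
The least among these is g.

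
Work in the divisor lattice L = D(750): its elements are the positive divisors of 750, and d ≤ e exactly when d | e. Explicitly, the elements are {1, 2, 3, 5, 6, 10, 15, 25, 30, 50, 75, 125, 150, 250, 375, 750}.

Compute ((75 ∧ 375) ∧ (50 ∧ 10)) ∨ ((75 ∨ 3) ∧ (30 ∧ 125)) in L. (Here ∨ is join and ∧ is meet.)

75 ∧ 375 = 75
50 ∧ 10 = 10
75 ∧ 10 = 5
75 ∨ 3 = 75
30 ∧ 125 = 5
75 ∧ 5 = 5
5 ∨ 5 = 5

5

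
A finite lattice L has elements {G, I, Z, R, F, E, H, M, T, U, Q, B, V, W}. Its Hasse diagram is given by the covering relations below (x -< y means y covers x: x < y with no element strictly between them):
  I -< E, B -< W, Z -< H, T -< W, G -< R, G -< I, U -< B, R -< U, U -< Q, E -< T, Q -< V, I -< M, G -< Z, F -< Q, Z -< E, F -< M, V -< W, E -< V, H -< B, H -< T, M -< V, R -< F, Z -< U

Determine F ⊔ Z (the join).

Common upper bounds of {F, Z}: Q, V, W.
The least among these is Q.

Q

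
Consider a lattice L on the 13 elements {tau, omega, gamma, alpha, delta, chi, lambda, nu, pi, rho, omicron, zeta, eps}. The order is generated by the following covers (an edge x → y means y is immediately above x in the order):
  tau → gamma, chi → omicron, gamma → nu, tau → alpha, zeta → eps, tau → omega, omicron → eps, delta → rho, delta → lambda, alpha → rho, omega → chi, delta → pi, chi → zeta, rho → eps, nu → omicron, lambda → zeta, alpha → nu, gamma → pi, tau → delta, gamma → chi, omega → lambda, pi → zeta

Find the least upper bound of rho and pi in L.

eps

Common upper bounds of {rho, pi}: eps.
The least among these is eps.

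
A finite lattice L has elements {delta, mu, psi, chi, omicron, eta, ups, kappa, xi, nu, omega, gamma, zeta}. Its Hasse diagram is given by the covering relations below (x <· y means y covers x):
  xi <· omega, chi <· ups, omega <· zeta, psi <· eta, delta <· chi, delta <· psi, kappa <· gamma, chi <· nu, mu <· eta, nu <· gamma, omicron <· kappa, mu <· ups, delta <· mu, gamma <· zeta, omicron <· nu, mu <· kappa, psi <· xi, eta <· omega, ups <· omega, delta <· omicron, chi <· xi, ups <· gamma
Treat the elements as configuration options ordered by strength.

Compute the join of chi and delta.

Common upper bounds of {chi, delta}: chi, gamma, nu, omega, ups, xi, zeta.
The least among these is chi.

chi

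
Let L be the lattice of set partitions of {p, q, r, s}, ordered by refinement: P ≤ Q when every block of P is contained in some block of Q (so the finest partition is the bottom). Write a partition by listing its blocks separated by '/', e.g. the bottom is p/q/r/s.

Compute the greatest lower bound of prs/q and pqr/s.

pr/q/s

Common lower bounds of {prs/q, pqr/s}: p/q/r/s, pr/q/s.
The greatest among these is pr/q/s.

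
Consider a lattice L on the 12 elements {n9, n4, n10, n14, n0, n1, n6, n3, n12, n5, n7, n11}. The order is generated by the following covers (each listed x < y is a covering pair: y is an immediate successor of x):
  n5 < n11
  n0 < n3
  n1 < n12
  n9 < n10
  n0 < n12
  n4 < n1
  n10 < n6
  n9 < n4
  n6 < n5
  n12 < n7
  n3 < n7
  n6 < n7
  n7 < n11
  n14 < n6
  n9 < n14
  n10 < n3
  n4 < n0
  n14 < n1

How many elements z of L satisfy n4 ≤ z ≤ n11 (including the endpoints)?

The interval [n4, n11] = {n0, n1, n11, n12, n3, n4, n7}, which has 7 elements.

7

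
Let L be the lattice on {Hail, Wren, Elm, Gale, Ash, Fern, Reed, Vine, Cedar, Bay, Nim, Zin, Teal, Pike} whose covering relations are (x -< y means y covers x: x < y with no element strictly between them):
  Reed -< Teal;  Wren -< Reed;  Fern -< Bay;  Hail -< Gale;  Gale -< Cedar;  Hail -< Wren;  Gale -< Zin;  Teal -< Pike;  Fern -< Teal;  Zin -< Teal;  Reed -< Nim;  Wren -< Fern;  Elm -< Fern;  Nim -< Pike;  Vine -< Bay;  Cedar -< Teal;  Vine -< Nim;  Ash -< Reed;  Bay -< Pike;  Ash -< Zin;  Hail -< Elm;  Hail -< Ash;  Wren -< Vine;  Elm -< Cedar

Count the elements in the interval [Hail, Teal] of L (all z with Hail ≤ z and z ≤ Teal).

10

The interval [Hail, Teal] = {Ash, Cedar, Elm, Fern, Gale, Hail, Reed, Teal, Wren, Zin}, which has 10 elements.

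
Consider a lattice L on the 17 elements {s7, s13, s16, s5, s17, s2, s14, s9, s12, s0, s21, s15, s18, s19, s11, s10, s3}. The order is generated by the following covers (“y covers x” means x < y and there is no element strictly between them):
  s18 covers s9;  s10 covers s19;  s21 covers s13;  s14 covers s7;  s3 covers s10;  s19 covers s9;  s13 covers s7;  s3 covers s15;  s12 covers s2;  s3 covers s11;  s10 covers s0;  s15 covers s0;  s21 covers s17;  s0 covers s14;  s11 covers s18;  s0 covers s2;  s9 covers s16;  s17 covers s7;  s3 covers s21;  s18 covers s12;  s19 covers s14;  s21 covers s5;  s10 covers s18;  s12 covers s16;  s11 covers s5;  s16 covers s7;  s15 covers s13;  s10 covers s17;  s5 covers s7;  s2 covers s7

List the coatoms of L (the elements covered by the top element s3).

s10, s11, s15, s21

The coatoms are exactly the elements covered by s3: s10, s11, s15, s21.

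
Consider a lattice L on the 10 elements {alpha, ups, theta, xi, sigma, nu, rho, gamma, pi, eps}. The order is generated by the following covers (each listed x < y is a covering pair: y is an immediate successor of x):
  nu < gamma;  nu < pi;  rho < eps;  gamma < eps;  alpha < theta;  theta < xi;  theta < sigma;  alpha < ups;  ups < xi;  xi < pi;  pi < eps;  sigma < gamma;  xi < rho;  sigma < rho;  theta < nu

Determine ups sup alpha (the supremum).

Common upper bounds of {ups, alpha}: eps, pi, rho, ups, xi.
The least among these is ups.

ups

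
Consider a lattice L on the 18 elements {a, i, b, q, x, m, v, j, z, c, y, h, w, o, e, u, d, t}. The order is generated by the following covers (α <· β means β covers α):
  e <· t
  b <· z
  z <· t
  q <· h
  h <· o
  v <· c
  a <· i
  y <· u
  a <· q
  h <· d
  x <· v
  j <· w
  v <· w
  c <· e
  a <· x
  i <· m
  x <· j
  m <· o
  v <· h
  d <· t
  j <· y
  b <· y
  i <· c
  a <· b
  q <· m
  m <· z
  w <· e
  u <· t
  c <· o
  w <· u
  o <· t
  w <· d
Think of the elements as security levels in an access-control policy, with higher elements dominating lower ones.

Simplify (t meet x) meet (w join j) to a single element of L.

t ∧ x = x
w ∨ j = w
x ∧ w = x

x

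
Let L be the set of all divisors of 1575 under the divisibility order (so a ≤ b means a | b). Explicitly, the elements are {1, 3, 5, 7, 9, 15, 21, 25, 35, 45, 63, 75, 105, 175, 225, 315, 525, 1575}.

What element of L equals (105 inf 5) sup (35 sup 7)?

35

105 ∧ 5 = 5
35 ∨ 7 = 35
5 ∨ 35 = 35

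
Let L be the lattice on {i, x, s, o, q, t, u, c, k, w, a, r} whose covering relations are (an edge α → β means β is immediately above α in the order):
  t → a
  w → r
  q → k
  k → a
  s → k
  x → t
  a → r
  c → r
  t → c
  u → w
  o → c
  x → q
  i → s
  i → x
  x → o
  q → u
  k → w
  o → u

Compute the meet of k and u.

q

Common lower bounds of {k, u}: i, q, x.
The greatest among these is q.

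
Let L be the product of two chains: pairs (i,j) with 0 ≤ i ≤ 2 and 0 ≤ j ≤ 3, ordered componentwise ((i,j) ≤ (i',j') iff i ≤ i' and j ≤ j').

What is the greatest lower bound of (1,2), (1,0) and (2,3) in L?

(1,0)

Common lower bounds of {(1,2), (1,0), (2,3)}: (0,0), (1,0).
The greatest among these is (1,0).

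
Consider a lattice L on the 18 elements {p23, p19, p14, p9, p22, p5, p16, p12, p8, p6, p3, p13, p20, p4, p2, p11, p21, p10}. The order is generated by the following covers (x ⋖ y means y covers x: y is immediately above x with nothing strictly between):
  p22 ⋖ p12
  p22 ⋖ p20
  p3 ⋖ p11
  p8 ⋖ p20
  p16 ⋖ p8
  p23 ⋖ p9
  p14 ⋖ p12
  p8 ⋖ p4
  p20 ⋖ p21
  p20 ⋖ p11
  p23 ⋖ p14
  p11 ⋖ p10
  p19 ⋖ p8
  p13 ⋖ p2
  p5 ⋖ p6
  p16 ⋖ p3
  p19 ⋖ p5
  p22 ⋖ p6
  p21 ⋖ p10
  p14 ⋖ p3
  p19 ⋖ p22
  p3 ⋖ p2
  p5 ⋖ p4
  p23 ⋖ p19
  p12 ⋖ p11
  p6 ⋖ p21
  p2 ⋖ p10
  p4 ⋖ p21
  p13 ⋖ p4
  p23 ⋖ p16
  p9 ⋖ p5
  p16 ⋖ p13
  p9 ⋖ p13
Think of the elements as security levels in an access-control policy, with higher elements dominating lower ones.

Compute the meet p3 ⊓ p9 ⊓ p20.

p23

Common lower bounds of {p3, p9, p20}: p23.
The greatest among these is p23.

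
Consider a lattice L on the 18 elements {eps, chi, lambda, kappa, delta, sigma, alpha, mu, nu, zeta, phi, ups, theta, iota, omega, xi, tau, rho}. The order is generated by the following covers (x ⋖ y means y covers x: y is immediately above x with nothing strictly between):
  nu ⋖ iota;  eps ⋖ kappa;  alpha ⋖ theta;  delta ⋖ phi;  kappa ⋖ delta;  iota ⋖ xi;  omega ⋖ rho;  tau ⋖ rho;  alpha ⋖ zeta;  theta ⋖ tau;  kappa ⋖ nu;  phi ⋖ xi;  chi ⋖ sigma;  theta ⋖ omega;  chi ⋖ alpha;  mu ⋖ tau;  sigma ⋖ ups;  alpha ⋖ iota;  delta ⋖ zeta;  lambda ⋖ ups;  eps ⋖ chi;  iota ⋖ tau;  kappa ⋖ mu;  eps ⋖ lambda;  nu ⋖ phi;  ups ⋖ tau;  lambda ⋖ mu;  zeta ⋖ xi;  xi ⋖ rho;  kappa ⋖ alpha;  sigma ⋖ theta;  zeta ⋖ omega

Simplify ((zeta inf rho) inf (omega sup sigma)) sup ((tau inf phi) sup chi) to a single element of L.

zeta ∧ rho = zeta
omega ∨ sigma = omega
zeta ∧ omega = zeta
tau ∧ phi = nu
nu ∨ chi = iota
zeta ∨ iota = xi

xi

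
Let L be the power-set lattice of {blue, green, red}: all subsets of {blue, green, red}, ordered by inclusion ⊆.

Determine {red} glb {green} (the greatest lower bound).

{}

Under ⊆, meet is intersection: {red} ∩ {green} = {}.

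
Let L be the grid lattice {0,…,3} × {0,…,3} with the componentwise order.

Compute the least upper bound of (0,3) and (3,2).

Common upper bounds of {(0,3), (3,2)}: (3,3).
The least among these is (3,3).

(3,3)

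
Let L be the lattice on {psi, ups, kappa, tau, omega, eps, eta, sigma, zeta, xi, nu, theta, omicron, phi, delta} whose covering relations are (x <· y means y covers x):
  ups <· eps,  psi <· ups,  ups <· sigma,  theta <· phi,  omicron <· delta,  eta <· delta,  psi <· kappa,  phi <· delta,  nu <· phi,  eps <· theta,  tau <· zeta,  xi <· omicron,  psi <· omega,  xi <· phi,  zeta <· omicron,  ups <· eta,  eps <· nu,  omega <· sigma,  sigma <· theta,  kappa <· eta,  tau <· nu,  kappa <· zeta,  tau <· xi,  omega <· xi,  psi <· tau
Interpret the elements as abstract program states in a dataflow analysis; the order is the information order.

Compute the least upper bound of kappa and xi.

Common upper bounds of {kappa, xi}: delta, omicron.
The least among these is omicron.

omicron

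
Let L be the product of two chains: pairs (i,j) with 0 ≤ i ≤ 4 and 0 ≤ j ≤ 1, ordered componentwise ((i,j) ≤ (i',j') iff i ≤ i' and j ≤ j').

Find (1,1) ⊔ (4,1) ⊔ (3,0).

Common upper bounds of {(1,1), (4,1), (3,0)}: (4,1).
The least among these is (4,1).

(4,1)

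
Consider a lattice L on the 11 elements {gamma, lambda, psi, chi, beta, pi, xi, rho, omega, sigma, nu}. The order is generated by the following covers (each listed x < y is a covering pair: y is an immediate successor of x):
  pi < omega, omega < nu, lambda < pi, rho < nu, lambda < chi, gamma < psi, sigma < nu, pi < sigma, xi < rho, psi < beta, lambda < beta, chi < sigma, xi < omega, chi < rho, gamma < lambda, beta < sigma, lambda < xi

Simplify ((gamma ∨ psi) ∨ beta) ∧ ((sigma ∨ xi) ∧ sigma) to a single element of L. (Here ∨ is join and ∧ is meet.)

gamma ∨ psi = psi
psi ∨ beta = beta
sigma ∨ xi = nu
nu ∧ sigma = sigma
beta ∧ sigma = beta

beta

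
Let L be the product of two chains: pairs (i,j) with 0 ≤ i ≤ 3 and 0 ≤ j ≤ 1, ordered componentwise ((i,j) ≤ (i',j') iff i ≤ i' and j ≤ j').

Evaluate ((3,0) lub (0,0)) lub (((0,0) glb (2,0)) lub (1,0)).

(3,0)

(3,0) ∨ (0,0) = (3,0)
(0,0) ∧ (2,0) = (0,0)
(0,0) ∨ (1,0) = (1,0)
(3,0) ∨ (1,0) = (3,0)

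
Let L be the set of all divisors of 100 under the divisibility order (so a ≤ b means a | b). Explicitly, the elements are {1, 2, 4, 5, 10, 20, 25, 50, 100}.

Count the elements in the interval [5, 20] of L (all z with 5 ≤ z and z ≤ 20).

The interval [5, 20] = {10, 20, 5}, which has 3 elements.

3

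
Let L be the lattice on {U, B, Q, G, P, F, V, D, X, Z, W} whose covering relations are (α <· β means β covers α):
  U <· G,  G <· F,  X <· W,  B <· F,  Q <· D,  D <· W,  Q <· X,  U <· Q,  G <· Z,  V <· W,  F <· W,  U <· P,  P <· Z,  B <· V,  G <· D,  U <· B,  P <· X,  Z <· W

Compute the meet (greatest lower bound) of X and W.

Common lower bounds of {X, W}: P, Q, U, X.
The greatest among these is X.

X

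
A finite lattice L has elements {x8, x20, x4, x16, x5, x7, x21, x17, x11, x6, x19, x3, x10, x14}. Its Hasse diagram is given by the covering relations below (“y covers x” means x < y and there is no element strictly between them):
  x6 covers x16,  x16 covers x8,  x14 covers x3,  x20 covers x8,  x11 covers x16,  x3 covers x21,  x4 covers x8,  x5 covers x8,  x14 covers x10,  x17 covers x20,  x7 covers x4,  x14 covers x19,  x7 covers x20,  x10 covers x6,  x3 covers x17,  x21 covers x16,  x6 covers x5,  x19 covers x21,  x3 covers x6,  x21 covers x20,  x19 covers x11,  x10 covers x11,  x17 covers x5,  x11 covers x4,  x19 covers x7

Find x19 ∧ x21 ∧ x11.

Common lower bounds of {x19, x21, x11}: x16, x8.
The greatest among these is x16.

x16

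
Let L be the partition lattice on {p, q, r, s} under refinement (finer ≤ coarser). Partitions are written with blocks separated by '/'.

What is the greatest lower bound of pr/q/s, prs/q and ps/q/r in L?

p/q/r/s

Common lower bounds of {pr/q/s, prs/q, ps/q/r}: p/q/r/s.
The greatest among these is p/q/r/s.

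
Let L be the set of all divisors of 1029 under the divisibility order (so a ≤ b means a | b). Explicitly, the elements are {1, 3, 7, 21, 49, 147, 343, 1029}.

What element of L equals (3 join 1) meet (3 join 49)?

3

3 ∨ 1 = 3
3 ∨ 49 = 147
3 ∧ 147 = 3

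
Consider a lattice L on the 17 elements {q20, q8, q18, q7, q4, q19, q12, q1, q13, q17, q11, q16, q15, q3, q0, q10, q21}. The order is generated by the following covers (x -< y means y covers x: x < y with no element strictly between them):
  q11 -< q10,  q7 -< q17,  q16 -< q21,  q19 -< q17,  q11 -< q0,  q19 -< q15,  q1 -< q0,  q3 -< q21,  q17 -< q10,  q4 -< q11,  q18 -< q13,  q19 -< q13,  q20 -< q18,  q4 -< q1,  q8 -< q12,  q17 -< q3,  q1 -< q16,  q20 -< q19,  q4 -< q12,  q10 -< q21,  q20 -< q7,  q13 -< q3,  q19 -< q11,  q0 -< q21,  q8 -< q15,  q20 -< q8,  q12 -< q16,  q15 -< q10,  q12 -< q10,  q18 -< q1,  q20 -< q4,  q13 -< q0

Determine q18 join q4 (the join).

q1

Common upper bounds of {q18, q4}: q0, q1, q16, q21.
The least among these is q1.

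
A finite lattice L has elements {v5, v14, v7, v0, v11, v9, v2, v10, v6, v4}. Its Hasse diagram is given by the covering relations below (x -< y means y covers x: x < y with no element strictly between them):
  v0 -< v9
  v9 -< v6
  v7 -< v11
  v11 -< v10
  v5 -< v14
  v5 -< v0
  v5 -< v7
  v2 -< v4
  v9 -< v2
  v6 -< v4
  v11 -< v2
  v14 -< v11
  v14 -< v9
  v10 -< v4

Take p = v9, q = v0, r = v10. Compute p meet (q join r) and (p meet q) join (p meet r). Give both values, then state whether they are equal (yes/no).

q join r = v4, so p meet (q join r) = v9 meet v4 = v9.
p meet q = v0 and p meet r = v14, so (p meet q) join (p meet r) = v0 join v14 = v9.
Equal: yes.

v9; v9; yes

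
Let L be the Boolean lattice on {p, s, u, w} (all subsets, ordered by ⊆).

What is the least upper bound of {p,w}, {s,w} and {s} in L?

{p,s,w}

Common upper bounds of {{p,w}, {s,w}, {s}}: {p,s,u,w}, {p,s,w}.
The least among these is {p,s,w}.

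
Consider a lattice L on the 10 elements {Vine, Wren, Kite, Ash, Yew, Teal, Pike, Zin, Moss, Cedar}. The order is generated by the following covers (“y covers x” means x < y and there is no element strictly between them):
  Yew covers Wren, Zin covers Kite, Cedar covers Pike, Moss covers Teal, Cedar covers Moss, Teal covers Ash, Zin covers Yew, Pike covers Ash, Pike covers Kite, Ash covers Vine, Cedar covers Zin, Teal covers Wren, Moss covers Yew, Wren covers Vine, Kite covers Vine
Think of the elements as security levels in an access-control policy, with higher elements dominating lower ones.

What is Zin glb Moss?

Yew

Common lower bounds of {Zin, Moss}: Vine, Wren, Yew.
The greatest among these is Yew.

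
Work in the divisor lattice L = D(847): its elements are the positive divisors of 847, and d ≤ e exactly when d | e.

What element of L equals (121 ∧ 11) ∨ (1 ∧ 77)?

121 ∧ 11 = 11
1 ∧ 77 = 1
11 ∨ 1 = 11

11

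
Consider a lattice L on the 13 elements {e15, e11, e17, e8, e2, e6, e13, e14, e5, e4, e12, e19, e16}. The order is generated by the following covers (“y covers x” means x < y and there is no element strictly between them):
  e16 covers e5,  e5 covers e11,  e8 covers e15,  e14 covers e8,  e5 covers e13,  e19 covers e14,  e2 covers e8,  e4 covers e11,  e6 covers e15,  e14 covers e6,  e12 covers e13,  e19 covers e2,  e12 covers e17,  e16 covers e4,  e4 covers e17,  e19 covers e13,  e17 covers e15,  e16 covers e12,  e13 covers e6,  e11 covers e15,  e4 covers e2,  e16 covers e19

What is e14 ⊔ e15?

e14

Common upper bounds of {e14, e15}: e14, e16, e19.
The least among these is e14.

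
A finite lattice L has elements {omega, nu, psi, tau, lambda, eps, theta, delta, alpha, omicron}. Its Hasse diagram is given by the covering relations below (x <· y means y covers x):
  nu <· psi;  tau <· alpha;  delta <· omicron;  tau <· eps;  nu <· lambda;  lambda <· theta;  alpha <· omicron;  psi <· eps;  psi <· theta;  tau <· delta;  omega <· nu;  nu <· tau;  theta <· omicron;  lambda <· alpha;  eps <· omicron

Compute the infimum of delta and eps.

Common lower bounds of {delta, eps}: nu, omega, tau.
The greatest among these is tau.

tau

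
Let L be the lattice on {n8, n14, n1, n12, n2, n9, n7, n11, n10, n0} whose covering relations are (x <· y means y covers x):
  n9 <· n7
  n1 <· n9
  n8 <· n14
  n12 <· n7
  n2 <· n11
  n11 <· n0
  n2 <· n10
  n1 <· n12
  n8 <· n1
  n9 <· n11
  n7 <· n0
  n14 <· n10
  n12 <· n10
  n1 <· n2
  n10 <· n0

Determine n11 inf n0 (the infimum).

Common lower bounds of {n11, n0}: n1, n11, n2, n8, n9.
The greatest among these is n11.

n11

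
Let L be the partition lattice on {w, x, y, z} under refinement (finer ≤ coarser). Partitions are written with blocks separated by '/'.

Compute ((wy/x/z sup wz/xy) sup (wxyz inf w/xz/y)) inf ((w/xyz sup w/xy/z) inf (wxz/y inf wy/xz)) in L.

wy/x/z ∨ wz/xy = wxyz
wxyz ∧ w/xz/y = w/xz/y
wxyz ∨ w/xz/y = wxyz
w/xyz ∨ w/xy/z = w/xyz
wxz/y ∧ wy/xz = w/xz/y
w/xyz ∧ w/xz/y = w/xz/y
wxyz ∧ w/xz/y = w/xz/y

w/xz/y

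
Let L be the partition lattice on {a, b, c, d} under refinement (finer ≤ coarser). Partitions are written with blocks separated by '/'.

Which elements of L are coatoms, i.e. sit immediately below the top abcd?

The coatoms are exactly the elements covered by abcd: a/bcd, ab/cd, abc/d, abd/c, ac/bd, acd/b, ad/bc.

a/bcd, ab/cd, abc/d, abd/c, ac/bd, acd/b, ad/bc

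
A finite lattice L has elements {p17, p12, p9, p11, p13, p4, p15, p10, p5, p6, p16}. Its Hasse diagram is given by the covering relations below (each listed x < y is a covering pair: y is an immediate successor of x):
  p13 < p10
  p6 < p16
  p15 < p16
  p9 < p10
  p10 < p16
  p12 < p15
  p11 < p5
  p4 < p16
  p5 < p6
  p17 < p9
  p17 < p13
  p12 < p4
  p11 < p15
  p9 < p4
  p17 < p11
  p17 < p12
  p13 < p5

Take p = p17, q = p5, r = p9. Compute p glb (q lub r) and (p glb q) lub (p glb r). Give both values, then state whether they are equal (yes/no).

p17; p17; yes

q lub r = p16, so p glb (q lub r) = p17 glb p16 = p17.
p glb q = p17 and p glb r = p17, so (p glb q) lub (p glb r) = p17 lub p17 = p17.
Equal: yes.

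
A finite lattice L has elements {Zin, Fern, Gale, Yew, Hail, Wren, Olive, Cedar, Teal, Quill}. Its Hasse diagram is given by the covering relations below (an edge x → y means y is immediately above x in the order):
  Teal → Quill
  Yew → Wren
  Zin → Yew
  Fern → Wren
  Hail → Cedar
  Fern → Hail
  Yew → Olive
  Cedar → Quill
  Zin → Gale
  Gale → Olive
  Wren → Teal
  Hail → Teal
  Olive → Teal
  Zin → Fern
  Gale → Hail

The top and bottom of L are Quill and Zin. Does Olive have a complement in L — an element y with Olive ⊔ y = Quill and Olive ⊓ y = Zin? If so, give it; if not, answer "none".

For every candidate y, either Olive ∨ y ≠ Quill or Olive ∧ y ≠ Zin; no complement exists.

none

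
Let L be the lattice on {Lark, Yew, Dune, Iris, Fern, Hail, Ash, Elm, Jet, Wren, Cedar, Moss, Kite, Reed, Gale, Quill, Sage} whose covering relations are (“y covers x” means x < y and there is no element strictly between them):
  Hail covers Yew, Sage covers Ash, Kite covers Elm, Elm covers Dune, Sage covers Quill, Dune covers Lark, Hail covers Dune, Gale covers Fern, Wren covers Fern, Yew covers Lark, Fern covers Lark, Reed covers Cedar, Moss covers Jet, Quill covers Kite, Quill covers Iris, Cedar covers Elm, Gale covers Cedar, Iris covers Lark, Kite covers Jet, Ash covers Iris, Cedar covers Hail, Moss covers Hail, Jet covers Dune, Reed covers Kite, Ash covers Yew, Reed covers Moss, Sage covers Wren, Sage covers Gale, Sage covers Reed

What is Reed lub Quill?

Common upper bounds of {Reed, Quill}: Sage.
The least among these is Sage.

Sage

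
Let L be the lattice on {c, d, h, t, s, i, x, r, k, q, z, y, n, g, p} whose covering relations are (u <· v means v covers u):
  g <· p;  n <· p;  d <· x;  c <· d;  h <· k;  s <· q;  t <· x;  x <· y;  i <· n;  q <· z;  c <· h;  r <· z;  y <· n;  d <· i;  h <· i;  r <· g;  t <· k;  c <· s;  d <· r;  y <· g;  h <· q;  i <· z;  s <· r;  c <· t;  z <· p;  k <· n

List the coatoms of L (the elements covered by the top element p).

g, n, z

The coatoms are exactly the elements covered by p: g, n, z.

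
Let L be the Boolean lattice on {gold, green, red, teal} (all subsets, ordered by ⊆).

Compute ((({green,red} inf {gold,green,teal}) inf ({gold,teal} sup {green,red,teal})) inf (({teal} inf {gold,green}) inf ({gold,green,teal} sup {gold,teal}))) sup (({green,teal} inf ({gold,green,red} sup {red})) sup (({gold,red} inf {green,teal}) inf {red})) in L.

{green}

{green,red} ∧ {gold,green,teal} = {green}
{gold,teal} ∨ {green,red,teal} = {gold,green,red,teal}
{green} ∧ {gold,green,red,teal} = {green}
{teal} ∧ {gold,green} = {}
{gold,green,teal} ∨ {gold,teal} = {gold,green,teal}
{} ∧ {gold,green,teal} = {}
{green} ∧ {} = {}
{gold,green,red} ∨ {red} = {gold,green,red}
{green,teal} ∧ {gold,green,red} = {green}
{gold,red} ∧ {green,teal} = {}
{} ∧ {red} = {}
{green} ∨ {} = {green}
{} ∨ {green} = {green}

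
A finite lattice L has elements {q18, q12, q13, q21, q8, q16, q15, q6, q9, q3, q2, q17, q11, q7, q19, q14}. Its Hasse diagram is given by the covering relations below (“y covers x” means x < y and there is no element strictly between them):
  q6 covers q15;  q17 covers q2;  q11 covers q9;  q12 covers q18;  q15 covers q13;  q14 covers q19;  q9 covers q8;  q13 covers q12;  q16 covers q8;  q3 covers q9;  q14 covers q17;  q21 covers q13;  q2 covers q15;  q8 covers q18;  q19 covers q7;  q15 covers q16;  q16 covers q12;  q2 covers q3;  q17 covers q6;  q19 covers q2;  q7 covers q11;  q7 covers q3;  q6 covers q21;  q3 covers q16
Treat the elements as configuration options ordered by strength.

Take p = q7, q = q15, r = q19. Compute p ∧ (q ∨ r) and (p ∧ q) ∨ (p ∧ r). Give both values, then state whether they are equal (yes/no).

q ∨ r = q19, so p ∧ (q ∨ r) = q7 ∧ q19 = q7.
p ∧ q = q16 and p ∧ r = q7, so (p ∧ q) ∨ (p ∧ r) = q16 ∨ q7 = q7.
Equal: yes.

q7; q7; yes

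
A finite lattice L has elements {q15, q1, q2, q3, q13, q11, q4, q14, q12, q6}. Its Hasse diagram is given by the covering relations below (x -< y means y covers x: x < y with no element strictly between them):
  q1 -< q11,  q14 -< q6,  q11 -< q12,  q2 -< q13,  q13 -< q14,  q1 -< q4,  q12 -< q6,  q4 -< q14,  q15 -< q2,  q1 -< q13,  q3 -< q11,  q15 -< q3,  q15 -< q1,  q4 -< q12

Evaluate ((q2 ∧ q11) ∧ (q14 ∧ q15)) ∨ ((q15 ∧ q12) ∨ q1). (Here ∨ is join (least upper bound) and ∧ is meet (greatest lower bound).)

q2 ∧ q11 = q15
q14 ∧ q15 = q15
q15 ∧ q15 = q15
q15 ∧ q12 = q15
q15 ∨ q1 = q1
q15 ∨ q1 = q1

q1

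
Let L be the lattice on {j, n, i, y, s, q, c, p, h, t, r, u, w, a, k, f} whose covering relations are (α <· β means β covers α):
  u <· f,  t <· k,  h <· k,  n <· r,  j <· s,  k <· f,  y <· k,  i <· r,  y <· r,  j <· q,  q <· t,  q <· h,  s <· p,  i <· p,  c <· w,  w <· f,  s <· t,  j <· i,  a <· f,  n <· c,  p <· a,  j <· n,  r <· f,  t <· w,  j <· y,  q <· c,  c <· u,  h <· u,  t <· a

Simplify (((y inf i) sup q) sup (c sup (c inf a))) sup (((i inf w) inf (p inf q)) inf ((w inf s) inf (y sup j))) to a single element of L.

c

y ∧ i = j
j ∨ q = q
c ∧ a = q
c ∨ q = c
q ∨ c = c
i ∧ w = j
p ∧ q = j
j ∧ j = j
w ∧ s = s
y ∨ j = y
s ∧ y = j
j ∧ j = j
c ∨ j = c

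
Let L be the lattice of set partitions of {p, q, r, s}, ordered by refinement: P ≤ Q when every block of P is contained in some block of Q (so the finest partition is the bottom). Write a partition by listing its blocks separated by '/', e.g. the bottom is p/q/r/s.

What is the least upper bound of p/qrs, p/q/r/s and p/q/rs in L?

The join of p/qrs, p/q/r/s, p/q/rs merges any blocks that overlap across the partitions, giving p/qrs.

p/qrs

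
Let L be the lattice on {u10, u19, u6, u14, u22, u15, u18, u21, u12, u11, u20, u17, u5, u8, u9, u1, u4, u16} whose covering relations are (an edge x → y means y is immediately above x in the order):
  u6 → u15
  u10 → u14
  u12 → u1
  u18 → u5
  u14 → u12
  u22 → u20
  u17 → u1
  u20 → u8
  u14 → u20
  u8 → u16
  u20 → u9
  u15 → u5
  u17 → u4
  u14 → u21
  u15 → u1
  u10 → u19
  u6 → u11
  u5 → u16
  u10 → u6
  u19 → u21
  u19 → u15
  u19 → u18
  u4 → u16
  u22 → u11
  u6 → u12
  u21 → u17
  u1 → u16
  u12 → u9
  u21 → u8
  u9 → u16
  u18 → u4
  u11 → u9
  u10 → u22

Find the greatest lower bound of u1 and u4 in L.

Common lower bounds of {u1, u4}: u10, u14, u17, u19, u21.
The greatest among these is u17.

u17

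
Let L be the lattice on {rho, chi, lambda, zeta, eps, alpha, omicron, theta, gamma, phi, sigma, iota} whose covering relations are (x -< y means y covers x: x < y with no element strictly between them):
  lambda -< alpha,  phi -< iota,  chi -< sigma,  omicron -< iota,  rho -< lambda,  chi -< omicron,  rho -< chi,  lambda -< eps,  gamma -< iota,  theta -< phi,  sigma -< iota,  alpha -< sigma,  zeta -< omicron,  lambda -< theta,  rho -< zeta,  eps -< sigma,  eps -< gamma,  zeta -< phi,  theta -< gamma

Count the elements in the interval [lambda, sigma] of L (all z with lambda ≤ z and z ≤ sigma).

The interval [lambda, sigma] = {alpha, eps, lambda, sigma}, which has 4 elements.

4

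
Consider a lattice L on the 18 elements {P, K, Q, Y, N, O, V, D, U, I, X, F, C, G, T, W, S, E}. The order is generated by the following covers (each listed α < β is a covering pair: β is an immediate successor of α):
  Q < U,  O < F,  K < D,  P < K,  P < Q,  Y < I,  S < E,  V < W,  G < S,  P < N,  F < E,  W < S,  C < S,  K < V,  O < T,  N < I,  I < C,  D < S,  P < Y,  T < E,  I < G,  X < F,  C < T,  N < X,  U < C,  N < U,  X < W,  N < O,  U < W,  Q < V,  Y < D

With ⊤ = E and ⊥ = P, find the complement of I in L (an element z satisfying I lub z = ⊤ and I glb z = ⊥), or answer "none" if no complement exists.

none

For every candidate z, either I ∨ z ≠ E or I ∧ z ≠ P; no complement exists.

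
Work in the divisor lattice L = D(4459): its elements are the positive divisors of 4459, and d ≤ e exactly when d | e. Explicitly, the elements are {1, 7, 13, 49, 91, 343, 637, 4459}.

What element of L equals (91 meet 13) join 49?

91 ∧ 13 = 13
13 ∨ 49 = 637

637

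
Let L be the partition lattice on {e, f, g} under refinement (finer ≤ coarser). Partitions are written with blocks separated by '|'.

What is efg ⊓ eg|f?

eg|f

The meet (common refinement) of efg and eg|f intersects blocks pairwise, giving eg|f.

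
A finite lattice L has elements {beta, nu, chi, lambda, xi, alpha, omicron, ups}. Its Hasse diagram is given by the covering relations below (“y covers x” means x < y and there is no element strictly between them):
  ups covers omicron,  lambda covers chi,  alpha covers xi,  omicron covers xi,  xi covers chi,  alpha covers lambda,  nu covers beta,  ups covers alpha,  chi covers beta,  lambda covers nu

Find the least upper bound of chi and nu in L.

lambda

Common upper bounds of {chi, nu}: alpha, lambda, ups.
The least among these is lambda.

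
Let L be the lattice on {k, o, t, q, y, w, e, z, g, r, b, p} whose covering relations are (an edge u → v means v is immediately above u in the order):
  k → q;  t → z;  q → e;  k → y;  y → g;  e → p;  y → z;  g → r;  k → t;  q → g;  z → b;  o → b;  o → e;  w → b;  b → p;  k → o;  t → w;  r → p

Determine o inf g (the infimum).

Common lower bounds of {o, g}: k.
The greatest among these is k.

k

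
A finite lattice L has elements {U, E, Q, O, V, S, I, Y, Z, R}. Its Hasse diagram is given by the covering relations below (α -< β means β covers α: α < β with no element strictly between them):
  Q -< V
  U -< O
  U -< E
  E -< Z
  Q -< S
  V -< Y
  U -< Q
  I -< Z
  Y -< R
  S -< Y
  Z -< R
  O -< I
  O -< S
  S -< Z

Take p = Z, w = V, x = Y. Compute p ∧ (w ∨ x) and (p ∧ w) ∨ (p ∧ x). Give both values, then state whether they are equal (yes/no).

S; S; yes

w ∨ x = Y, so p ∧ (w ∨ x) = Z ∧ Y = S.
p ∧ w = Q and p ∧ x = S, so (p ∧ w) ∨ (p ∧ x) = Q ∨ S = S.
Equal: yes.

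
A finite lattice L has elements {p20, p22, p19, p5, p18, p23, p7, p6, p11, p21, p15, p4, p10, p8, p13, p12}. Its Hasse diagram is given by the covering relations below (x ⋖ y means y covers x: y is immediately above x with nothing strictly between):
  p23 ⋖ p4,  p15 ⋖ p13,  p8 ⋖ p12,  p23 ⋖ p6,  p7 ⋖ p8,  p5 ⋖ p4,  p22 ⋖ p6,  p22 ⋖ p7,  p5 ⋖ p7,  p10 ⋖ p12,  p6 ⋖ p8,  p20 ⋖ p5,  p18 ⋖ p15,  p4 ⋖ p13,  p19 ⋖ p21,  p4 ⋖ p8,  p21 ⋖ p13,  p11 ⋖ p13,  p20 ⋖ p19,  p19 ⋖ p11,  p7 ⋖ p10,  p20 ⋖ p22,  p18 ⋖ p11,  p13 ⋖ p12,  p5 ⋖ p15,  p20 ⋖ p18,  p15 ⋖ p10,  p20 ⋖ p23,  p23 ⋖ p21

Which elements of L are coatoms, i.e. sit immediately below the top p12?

p10, p13, p8

The coatoms are exactly the elements covered by p12: p10, p13, p8.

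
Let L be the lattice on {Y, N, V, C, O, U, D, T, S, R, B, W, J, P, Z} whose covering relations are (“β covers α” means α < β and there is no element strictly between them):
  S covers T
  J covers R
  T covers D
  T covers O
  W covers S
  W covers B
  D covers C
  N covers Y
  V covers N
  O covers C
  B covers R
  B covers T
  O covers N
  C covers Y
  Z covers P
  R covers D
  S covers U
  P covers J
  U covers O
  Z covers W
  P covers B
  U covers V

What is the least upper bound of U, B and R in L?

W

Common upper bounds of {U, B, R}: W, Z.
The least among these is W.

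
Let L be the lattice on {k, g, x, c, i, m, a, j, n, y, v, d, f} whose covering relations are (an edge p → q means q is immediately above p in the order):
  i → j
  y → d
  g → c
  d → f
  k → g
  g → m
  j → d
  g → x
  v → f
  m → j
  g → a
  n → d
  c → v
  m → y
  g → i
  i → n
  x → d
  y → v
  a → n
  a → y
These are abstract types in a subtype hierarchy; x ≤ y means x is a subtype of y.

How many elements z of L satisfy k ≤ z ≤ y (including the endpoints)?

5

The interval [k, y] = {a, g, k, m, y}, which has 5 elements.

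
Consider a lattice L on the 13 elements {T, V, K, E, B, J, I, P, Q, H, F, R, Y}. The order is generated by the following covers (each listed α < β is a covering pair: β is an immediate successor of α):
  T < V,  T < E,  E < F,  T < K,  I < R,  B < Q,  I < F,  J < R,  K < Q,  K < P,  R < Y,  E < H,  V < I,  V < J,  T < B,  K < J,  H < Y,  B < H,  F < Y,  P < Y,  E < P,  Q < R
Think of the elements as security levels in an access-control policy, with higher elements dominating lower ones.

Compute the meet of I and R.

I

Common lower bounds of {I, R}: I, T, V.
The greatest among these is I.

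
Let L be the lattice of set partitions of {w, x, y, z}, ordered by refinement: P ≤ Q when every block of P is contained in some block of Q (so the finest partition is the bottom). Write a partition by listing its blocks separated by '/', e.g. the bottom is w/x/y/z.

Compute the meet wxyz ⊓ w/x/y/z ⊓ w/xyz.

w/x/y/z

The meet (common refinement) of wxyz, w/x/y/z, w/xyz intersects blocks pairwise, giving w/x/y/z.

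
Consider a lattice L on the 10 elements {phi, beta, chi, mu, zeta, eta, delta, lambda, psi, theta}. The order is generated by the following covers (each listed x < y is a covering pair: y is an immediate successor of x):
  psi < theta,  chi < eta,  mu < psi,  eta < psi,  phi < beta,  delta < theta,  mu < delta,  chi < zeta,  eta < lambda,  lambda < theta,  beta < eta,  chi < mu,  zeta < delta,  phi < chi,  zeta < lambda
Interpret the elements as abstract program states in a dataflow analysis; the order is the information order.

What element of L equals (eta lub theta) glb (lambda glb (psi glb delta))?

chi

eta ∨ theta = theta
psi ∧ delta = mu
lambda ∧ mu = chi
theta ∧ chi = chi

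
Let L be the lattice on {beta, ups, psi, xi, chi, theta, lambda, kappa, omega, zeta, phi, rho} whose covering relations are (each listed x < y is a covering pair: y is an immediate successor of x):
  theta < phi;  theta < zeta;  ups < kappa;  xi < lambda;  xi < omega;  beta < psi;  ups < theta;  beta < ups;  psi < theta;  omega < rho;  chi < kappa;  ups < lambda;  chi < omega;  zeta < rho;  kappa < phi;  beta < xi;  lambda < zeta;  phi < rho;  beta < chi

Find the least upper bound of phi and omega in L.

rho

Common upper bounds of {phi, omega}: rho.
The least among these is rho.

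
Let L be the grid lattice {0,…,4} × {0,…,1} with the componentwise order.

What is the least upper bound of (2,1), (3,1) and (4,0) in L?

In a product of chains, the join is componentwise max, giving (4,1).

(4,1)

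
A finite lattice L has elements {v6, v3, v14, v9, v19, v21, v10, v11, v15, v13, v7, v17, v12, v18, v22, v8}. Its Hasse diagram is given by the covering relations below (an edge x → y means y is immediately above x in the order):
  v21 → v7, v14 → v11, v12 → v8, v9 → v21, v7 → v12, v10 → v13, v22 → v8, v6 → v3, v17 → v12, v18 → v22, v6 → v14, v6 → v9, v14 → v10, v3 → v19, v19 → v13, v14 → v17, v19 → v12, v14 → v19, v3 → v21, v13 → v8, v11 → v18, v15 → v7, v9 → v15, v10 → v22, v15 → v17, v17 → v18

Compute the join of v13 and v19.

Common upper bounds of {v13, v19}: v13, v8.
The least among these is v13.

v13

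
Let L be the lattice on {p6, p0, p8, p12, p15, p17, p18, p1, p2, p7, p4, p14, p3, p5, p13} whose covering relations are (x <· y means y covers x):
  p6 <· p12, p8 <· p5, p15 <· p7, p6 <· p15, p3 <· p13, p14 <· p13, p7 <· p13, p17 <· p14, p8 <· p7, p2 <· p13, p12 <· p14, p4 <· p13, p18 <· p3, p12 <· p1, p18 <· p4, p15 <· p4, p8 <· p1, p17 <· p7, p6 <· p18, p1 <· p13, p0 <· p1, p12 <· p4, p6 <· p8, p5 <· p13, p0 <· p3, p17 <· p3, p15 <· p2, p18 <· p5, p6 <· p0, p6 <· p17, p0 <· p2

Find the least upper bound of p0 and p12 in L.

p1

Common upper bounds of {p0, p12}: p1, p13.
The least among these is p1.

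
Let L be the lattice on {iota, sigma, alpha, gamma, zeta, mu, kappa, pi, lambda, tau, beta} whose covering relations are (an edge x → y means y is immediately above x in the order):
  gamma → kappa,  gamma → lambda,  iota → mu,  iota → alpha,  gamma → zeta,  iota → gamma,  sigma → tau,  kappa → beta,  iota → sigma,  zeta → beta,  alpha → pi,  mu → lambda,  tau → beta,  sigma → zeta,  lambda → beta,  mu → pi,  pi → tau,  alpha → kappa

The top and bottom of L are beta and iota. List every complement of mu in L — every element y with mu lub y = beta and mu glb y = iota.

Need y with mu ∨ y = beta and mu ∧ y = iota.
Checking each element gives: kappa, zeta.

kappa, zeta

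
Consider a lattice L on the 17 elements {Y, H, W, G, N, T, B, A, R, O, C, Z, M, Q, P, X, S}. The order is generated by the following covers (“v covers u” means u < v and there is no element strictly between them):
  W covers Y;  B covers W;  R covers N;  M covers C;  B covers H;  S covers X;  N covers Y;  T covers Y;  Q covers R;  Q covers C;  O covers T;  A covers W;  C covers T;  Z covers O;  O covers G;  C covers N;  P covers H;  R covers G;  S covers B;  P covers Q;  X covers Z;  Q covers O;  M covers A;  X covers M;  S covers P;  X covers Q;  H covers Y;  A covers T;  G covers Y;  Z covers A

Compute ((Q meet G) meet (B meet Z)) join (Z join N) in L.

X

Q ∧ G = G
B ∧ Z = W
G ∧ W = Y
Z ∨ N = X
Y ∨ X = X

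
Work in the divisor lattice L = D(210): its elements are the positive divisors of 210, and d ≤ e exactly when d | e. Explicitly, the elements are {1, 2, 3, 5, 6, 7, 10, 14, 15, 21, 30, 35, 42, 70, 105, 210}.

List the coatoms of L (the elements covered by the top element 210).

105, 30, 42, 70

The coatoms are exactly the elements covered by 210: 105, 30, 42, 70.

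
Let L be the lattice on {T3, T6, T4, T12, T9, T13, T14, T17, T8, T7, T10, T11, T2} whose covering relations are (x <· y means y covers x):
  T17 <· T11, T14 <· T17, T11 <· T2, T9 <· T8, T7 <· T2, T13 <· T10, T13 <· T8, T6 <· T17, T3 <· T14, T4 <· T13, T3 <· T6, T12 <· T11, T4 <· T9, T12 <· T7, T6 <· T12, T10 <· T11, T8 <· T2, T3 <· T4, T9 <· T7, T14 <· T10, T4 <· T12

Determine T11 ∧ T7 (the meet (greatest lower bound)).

Common lower bounds of {T11, T7}: T12, T3, T4, T6.
The greatest among these is T12.

T12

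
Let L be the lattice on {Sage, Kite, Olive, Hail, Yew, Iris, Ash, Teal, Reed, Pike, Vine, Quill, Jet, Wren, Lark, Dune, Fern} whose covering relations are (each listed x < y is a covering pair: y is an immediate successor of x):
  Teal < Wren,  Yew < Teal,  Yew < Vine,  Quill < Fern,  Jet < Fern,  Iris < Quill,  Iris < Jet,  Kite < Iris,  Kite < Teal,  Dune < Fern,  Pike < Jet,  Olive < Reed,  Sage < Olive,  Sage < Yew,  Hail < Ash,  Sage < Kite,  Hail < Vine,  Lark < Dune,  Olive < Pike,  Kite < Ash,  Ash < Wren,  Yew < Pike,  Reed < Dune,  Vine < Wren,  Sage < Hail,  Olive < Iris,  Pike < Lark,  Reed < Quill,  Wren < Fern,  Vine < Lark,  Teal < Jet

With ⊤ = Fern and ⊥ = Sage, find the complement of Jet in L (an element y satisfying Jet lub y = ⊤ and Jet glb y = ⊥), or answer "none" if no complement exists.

Hail

Need y with Jet ∨ y = Fern and Jet ∧ y = Sage.
Checking each element gives: Hail.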